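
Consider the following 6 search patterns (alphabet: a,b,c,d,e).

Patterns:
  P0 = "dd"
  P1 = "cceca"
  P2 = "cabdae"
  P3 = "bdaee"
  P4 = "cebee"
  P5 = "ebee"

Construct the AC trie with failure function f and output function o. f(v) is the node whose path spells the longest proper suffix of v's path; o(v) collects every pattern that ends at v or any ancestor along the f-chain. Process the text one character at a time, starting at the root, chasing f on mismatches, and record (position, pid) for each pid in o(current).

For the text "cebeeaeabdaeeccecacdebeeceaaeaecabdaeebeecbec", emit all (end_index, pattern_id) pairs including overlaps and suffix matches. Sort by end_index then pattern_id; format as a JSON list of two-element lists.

Construct AC machine:
Trie (insert patterns):
  n0 'ε': b→13 c→3 d→1 e→22
  n1 'd': d→2
  n2 'dd': ·  ←P0
  n3 'c': a→8 c→4 e→18
  n4 'cc': e→5
  n5 'cce': c→6
  n6 'ccec': a→7
  n7 'cceca': ·  ←P1
  n8 'ca': b→9
  n9 'cab': d→10
  n10 'cabd': a→11
  n11 'cabda': e→12
  n12 'cabdae': ·  ←P2
  n13 'b': d→14
  n14 'bd': a→15
  n15 'bda': e→16
  n16 'bdae': e→17
  n17 'bdaee': ·  ←P3
  n18 'ce': b→19
  n19 'ceb': e→20
  n20 'cebe': e→21
  n21 'cebee': ·  ←P4
  n22 'e': b→23
  n23 'eb': e→24
  n24 'ebe': e→25
  n25 'ebee': ·  ←P5

Failure links (BFS by depth):
  fail(1) 'd': from fail(0)=0 chase 'd': 0 ⇒ 0;  out=∅∪out(0)=∅
  fail(3) 'c': from fail(0)=0 chase 'c': 0 ⇒ 0;  out=∅∪out(0)=∅
  fail(13) 'b': from fail(0)=0 chase 'b': 0 ⇒ 0;  out=∅∪out(0)=∅
  fail(22) 'e': from fail(0)=0 chase 'e': 0 ⇒ 0;  out=∅∪out(0)=∅
  fail(2) 'dd': from fail(1)=0 chase 'd': 0 ⇒ 1;  out={0}∪out(1)={0}
  fail(4) 'cc': from fail(3)=0 chase 'c': 0 ⇒ 3;  out=∅∪out(3)=∅
  fail(8) 'ca': from fail(3)=0 chase 'a': 0 ⇒ 0;  out=∅∪out(0)=∅
  fail(14) 'bd': from fail(13)=0 chase 'd': 0 ⇒ 1;  out=∅∪out(1)=∅
  fail(18) 'ce': from fail(3)=0 chase 'e': 0 ⇒ 22;  out=∅∪out(22)=∅
  fail(23) 'eb': from fail(22)=0 chase 'b': 0 ⇒ 13;  out=∅∪out(13)=∅
  fail(5) 'cce': from fail(4)=3 chase 'e': 3 ⇒ 18;  out=∅∪out(18)=∅
  fail(9) 'cab': from fail(8)=0 chase 'b': 0 ⇒ 13;  out=∅∪out(13)=∅
  fail(15) 'bda': from fail(14)=1 chase 'a': 1→0 ⇒ 0;  out=∅∪out(0)=∅
  fail(19) 'ceb': from fail(18)=22 chase 'b': 22 ⇒ 23;  out=∅∪out(23)=∅
  fail(24) 'ebe': from fail(23)=13 chase 'e': 13→0 ⇒ 22;  out=∅∪out(22)=∅
  fail(6) 'ccec': from fail(5)=18 chase 'c': 18→22→0 ⇒ 3;  out=∅∪out(3)=∅
  fail(10) 'cabd': from fail(9)=13 chase 'd': 13 ⇒ 14;  out=∅∪out(14)=∅
  fail(16) 'bdae': from fail(15)=0 chase 'e': 0 ⇒ 22;  out=∅∪out(22)=∅
  fail(20) 'cebe': from fail(19)=23 chase 'e': 23 ⇒ 24;  out=∅∪out(24)=∅
  fail(25) 'ebee': from fail(24)=22 chase 'e': 22→0 ⇒ 22;  out={5}∪out(22)={5}
  fail(7) 'cceca': from fail(6)=3 chase 'a': 3 ⇒ 8;  out={1}∪out(8)={1}
  fail(11) 'cabda': from fail(10)=14 chase 'a': 14 ⇒ 15;  out=∅∪out(15)=∅
  fail(17) 'bdaee': from fail(16)=22 chase 'e': 22→0 ⇒ 22;  out={3}∪out(22)={3}
  fail(21) 'cebee': from fail(20)=24 chase 'e': 24 ⇒ 25;  out={4}∪out(25)={4,5}
  fail(12) 'cabdae': from fail(11)=15 chase 'e': 15 ⇒ 16;  out={2}∪out(16)={2}

Scan:
i=0 'c': node 0→3
i=1 'e': node 3→18
i=2 'b': node 18→19
i=3 'e': node 19→20
i=4 'e': node 20→21  emit P4@[0:4],P5@[1:4]
i=5 'a': node 21→0 (fail-walked)
i=6 'e': node 0→22
i=7 'a': node 22→0 (fail-walked)
i=8 'b': node 0→13
i=9 'd': node 13→14
i=10 'a': node 14→15
i=11 'e': node 15→16
i=12 'e': node 16→17  emit P3@[8:12]
i=13 'c': node 17→3 (fail-walked)
i=14 'c': node 3→4
i=15 'e': node 4→5
i=16 'c': node 5→6
i=17 'a': node 6→7  emit P1@[13:17]
i=18 'c': node 7→3 (fail-walked)
i=19 'd': node 3→1 (fail-walked)
i=20 'e': node 1→22 (fail-walked)
i=21 'b': node 22→23
i=22 'e': node 23→24
i=23 'e': node 24→25  emit P5@[20:23]
i=24 'c': node 25→3 (fail-walked)
i=25 'e': node 3→18
i=26 'a': node 18→0 (fail-walked)
i=27 'a': node 0→0
i=28 'e': node 0→22
i=29 'a': node 22→0 (fail-walked)
i=30 'e': node 0→22
i=31 'c': node 22→3 (fail-walked)
i=32 'a': node 3→8
i=33 'b': node 8→9
i=34 'd': node 9→10
i=35 'a': node 10→11
i=36 'e': node 11→12  emit P2@[31:36]
i=37 'e': node 12→17 (fail-walked)  emit P3@[33:37]
i=38 'b': node 17→23 (fail-walked)
i=39 'e': node 23→24
i=40 'e': node 24→25  emit P5@[37:40]
i=41 'c': node 25→3 (fail-walked)
i=42 'b': node 3→13 (fail-walked)
i=43 'e': node 13→22 (fail-walked)
i=44 'c': node 22→3 (fail-walked)

Result: [[4,4],[4,5],[12,3],[17,1],[23,5],[36,2],[37,3],[40,5]]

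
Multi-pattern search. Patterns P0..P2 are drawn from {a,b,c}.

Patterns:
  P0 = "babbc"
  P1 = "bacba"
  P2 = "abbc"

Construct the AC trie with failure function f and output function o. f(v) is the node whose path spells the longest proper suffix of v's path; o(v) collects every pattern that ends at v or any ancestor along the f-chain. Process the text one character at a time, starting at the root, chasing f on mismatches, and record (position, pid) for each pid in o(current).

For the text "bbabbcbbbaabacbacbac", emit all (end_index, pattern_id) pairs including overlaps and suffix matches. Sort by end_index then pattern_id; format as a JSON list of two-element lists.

Build automaton:
Trie (insert patterns):
  0='ε' goto a→9 b→1
  1='b' goto a→2
  2='ba' goto b→3 c→6
  3='bab' goto b→4
  4='babb' goto c→5
  5='babbc' goto ·  [P0 ends]
  6='bac' goto b→7
  7='bacb' goto a→8
  8='bacba' goto ·  [P1 ends]
  9='a' goto b→10
  10='ab' goto b→11
  11='abb' goto c→12
  12='abbc' goto ·  [P2 ends]

Failure links (BFS by depth):
  n1('b'): parent n0 fail=0; on 'b' 0 → fail=0;  out ∅∪∅=∅
  n9('a'): parent n0 fail=0; on 'a' 0 → fail=0;  out ∅∪∅=∅
  n2('ba'): parent n1 fail=0; on 'a' 0 → fail=9;  out ∅∪∅=∅
  n10('ab'): parent n9 fail=0; on 'b' 0 → fail=1;  out ∅∪∅=∅
  n3('bab'): parent n2 fail=9; on 'b' 9 → fail=10;  out ∅∪∅=∅
  n6('bac'): parent n2 fail=9; on 'c' 9→0 → fail=0;  out ∅∪∅=∅
  n11('abb'): parent n10 fail=1; on 'b' 1→0 → fail=1;  out ∅∪∅=∅
  n4('babb'): parent n3 fail=10; on 'b' 10 → fail=11;  out ∅∪∅=∅
  n7('bacb'): parent n6 fail=0; on 'b' 0 → fail=1;  out ∅∪∅=∅
  n12('abbc'): parent n11 fail=1; on 'c' 1→0 → fail=0;  out {2}∪∅={2}
  n5('babbc'): parent n4 fail=11; on 'c' 11 → fail=12;  out {0}∪{2}={0,2}
  n8('bacba'): parent n7 fail=1; on 'a' 1 → fail=2;  out {1}∪∅={1}

Run:
i=0 'b': node 0→1
i=1 'b': node 1→1 ·f
i=2 'a': node 1→2
i=3 'b': node 2→3
i=4 'b': node 3→4
i=5 'c': node 4→5  emit P0@[1:5],P2@[2:5]
i=6 'b': node 5→1 ·f
i=7 'b': node 1→1 ·f
i=8 'b': node 1→1 ·f
i=9 'a': node 1→2
i=10 'a': node 2→9 ·f
i=11 'b': node 9→10
i=12 'a': node 10→2 ·f
i=13 'c': node 2→6
i=14 'b': node 6→7
i=15 'a': node 7→8  emit P1@[11:15]
i=16 'c': node 8→6 ·f
i=17 'b': node 6→7
i=18 'a': node 7→8  emit P1@[14:18]
i=19 'c': node 8→6 ·f

All matches (sorted): [[5,0],[5,2],[15,1],[18,1]]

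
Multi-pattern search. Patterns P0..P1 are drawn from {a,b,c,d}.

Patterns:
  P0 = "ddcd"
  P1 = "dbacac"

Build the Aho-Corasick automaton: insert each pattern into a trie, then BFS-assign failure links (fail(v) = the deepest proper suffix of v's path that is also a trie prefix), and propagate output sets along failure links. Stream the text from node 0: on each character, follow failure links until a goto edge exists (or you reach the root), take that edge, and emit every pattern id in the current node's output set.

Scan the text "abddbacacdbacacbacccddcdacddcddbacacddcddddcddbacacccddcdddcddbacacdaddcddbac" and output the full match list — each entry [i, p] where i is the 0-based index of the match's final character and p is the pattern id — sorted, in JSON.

Build:
Trie nodes:
  0='ε' goto d→1
  1='d' goto b→5 d→2
  2='dd' goto c→3
  3='ddc' goto d→4
  4='ddcd' goto ·  ←P0
  5='db' goto a→6
  6='dba' goto c→7
  7='dbac' goto a→8
  8='dbaca' goto c→9
  9='dbacac' goto ·  ←P1

BFS fail/out derivation:
  n1('d'): parent n0 fail=0; on 'd' 0 → fail=0;  out ∅∪∅=∅
  n2('dd'): parent n1 fail=0; on 'd' 0 → fail=1;  out ∅∪∅=∅
  n5('db'): parent n1 fail=0; on 'b' 0 → fail=0;  out ∅∪∅=∅
  n3('ddc'): parent n2 fail=1; on 'c' 1→0 → fail=0;  out ∅∪∅=∅
  n6('dba'): parent n5 fail=0; on 'a' 0 → fail=0;  out ∅∪∅=∅
  n4('ddcd'): parent n3 fail=0; on 'd' 0 → fail=1;  out {0}∪∅={0}
  n7('dbac'): parent n6 fail=0; on 'c' 0 → fail=0;  out ∅∪∅=∅
  n8('dbaca'): parent n7 fail=0; on 'a' 0 → fail=0;  out ∅∪∅=∅
  n9('dbacac'): parent n8 fail=0; on 'c' 0 → fail=0;  out {1}∪∅={1}

Scan:
pos 0 'a': at 0
pos 1 'b': at 0
pos 2 'd': at 1
pos 3 'd': at 2
pos 4 'b': at 5 ·f
pos 5 'a': at 6
pos 6 'c': at 7
pos 7 'a': at 8
pos 8 'c': at 9  → match P1@[3:8]
pos 9 'd': at 1 ·f
pos 10 'b': at 5
pos 11 'a': at 6
pos 12 'c': at 7
pos 13 'a': at 8
pos 14 'c': at 9  → match P1@[9:14]
pos 15 'b': at 0 ·f
pos 16 'a': at 0
pos 17 'c': at 0
pos 18 'c': at 0
pos 19 'c': at 0
pos 20 'd': at 1
pos 21 'd': at 2
pos 22 'c': at 3
pos 23 'd': at 4  → match P0@[20:23]
pos 24 'a': at 0 ·f
pos 25 'c': at 0
pos 26 'd': at 1
pos 27 'd': at 2
pos 28 'c': at 3
pos 29 'd': at 4  → match P0@[26:29]
pos 30 'd': at 2 ·f
pos 31 'b': at 5 ·f
pos 32 'a': at 6
pos 33 'c': at 7
pos 34 'a': at 8
pos 35 'c': at 9  → match P1@[30:35]
pos 36 'd': at 1 ·f
pos 37 'd': at 2
pos 38 'c': at 3
pos 39 'd': at 4  → match P0@[36:39]
pos 40 'd': at 2 ·f
pos 41 'd': at 2 ·f
pos 42 'd': at 2 ·f
pos 43 'c': at 3
pos 44 'd': at 4  → match P0@[41:44]
pos 45 'd': at 2 ·f
pos 46 'b': at 5 ·f
pos 47 'a': at 6
pos 48 'c': at 7
pos 49 'a': at 8
pos 50 'c': at 9  → match P1@[45:50]
pos 51 'c': at 0 ·f
pos 52 'c': at 0
pos 53 'd': at 1
pos 54 'd': at 2
pos 55 'c': at 3
pos 56 'd': at 4  → match P0@[53:56]
pos 57 'd': at 2 ·f
pos 58 'd': at 2 ·f
pos 59 'c': at 3
pos 60 'd': at 4  → match P0@[57:60]
pos 61 'd': at 2 ·f
pos 62 'b': at 5 ·f
pos 63 'a': at 6
pos 64 'c': at 7
pos 65 'a': at 8
pos 66 'c': at 9  → match P1@[61:66]
pos 67 'd': at 1 ·f
pos 68 'a': at 0 ·f
pos 69 'd': at 1
pos 70 'd': at 2
pos 71 'c': at 3
pos 72 'd': at 4  → match P0@[69:72]
pos 73 'd': at 2 ·f
pos 74 'b': at 5 ·f
pos 75 'a': at 6
pos 76 'c': at 7

Result: [[8,1],[14,1],[23,0],[29,0],[35,1],[39,0],[44,0],[50,1],[56,0],[60,0],[66,1],[72,0]]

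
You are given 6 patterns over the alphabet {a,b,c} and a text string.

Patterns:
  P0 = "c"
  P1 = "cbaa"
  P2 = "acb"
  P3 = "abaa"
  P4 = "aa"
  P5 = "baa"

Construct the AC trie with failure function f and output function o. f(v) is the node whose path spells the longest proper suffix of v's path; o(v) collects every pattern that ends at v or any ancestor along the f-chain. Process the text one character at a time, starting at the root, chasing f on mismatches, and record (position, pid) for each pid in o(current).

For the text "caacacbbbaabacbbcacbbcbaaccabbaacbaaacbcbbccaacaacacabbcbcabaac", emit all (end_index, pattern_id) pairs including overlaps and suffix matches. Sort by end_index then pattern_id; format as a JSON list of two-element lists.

Build automaton:
Trie nodes:
  0='ε' goto a→5 b→12 c→1
  1='c' goto b→2  [P0 ends]
  2='cb' goto a→3
  3='cba' goto a→4
  4='cbaa' goto ·  [P1 ends]
  5='a' goto a→11 b→8 c→6
  6='ac' goto b→7
  7='acb' goto ·  [P2 ends]
  8='ab' goto a→9
  9='aba' goto a→10
  10='abaa' goto ·  [P3 ends]
  11='aa' goto ·  [P4 ends]
  12='b' goto a→13
  13='ba' goto a→14
  14='baa' goto ·  [P5 ends]

BFS fail/out derivation:
  n1('c'): parent n0 fail=0; on 'c' 0 → fail=0;  out {0}∪∅={0}
  n5('a'): parent n0 fail=0; on 'a' 0 → fail=0;  out ∅∪∅=∅
  n12('b'): parent n0 fail=0; on 'b' 0 → fail=0;  out ∅∪∅=∅
  n2('cb'): parent n1 fail=0; on 'b' 0 → fail=12;  out ∅∪∅=∅
  n6('ac'): parent n5 fail=0; on 'c' 0 → fail=1;  out ∅∪{0}={0}
  n8('ab'): parent n5 fail=0; on 'b' 0 → fail=12;  out ∅∪∅=∅
  n11('aa'): parent n5 fail=0; on 'a' 0 → fail=5;  out {4}∪∅={4}
  n13('ba'): parent n12 fail=0; on 'a' 0 → fail=5;  out ∅∪∅=∅
  n3('cba'): parent n2 fail=12; on 'a' 12 → fail=13;  out ∅∪∅=∅
  n7('acb'): parent n6 fail=1; on 'b' 1 → fail=2;  out {2}∪∅={2}
  n9('aba'): parent n8 fail=12; on 'a' 12 → fail=13;  out ∅∪∅=∅
  n14('baa'): parent n13 fail=5; on 'a' 5 → fail=11;  out {5}∪{4}={4,5}
  n4('cbaa'): parent n3 fail=13; on 'a' 13 → fail=14;  out {1}∪{4,5}={1,4,5}
  n10('abaa'): parent n9 fail=13; on 'a' 13 → fail=14;  out {3}∪{4,5}={3,4,5}

Scan:
[0] read 'c'  n0⇒n1  emit P0@[0:0]
[1] read 'a'  n1⇒n5 (fail-walked)
[2] read 'a'  n5⇒n11  emit P4@[1:2]
[3] read 'c'  n11⇒n6 (fail-walked)  emit P0@[3:3]
[4] read 'a'  n6⇒n5 (fail-walked)
[5] read 'c'  n5⇒n6  emit P0@[5:5]
[6] read 'b'  n6⇒n7  emit P2@[4:6]
[7] read 'b'  n7⇒n12 (fail-walked)
[8] read 'b'  n12⇒n12 (fail-walked)
[9] read 'a'  n12⇒n13
[10] read 'a'  n13⇒n14  emit P4@[9:10],P5@[8:10]
[11] read 'b'  n14⇒n8 (fail-walked)
[12] read 'a'  n8⇒n9
[13] read 'c'  n9⇒n6 (fail-walked)  emit P0@[13:13]
[14] read 'b'  n6⇒n7  emit P2@[12:14]
[15] read 'b'  n7⇒n12 (fail-walked)
[16] read 'c'  n12⇒n1 (fail-walked)  emit P0@[16:16]
[17] read 'a'  n1⇒n5 (fail-walked)
[18] read 'c'  n5⇒n6  emit P0@[18:18]
[19] read 'b'  n6⇒n7  emit P2@[17:19]
[20] read 'b'  n7⇒n12 (fail-walked)
[21] read 'c'  n12⇒n1 (fail-walked)  emit P0@[21:21]
[22] read 'b'  n1⇒n2
[23] read 'a'  n2⇒n3
[24] read 'a'  n3⇒n4  emit P1@[21:24],P4@[23:24],P5@[22:24]
[25] read 'c'  n4⇒n6 (fail-walked)  emit P0@[25:25]
[26] read 'c'  n6⇒n1 (fail-walked)  emit P0@[26:26]
[27] read 'a'  n1⇒n5 (fail-walked)
[28] read 'b'  n5⇒n8
[29] read 'b'  n8⇒n12 (fail-walked)
[30] read 'a'  n12⇒n13
[31] read 'a'  n13⇒n14  emit P4@[30:31],P5@[29:31]
[32] read 'c'  n14⇒n6 (fail-walked)  emit P0@[32:32]
[33] read 'b'  n6⇒n7  emit P2@[31:33]
[34] read 'a'  n7⇒n3 (fail-walked)
[35] read 'a'  n3⇒n4  emit P1@[32:35],P4@[34:35],P5@[33:35]
[36] read 'a'  n4⇒n11 (fail-walked)  emit P4@[35:36]
[37] read 'c'  n11⇒n6 (fail-walked)  emit P0@[37:37]
[38] read 'b'  n6⇒n7  emit P2@[36:38]
[39] read 'c'  n7⇒n1 (fail-walked)  emit P0@[39:39]
[40] read 'b'  n1⇒n2
[41] read 'b'  n2⇒n12 (fail-walked)
[42] read 'c'  n12⇒n1 (fail-walked)  emit P0@[42:42]
[43] read 'c'  n1⇒n1 (fail-walked)  emit P0@[43:43]
[44] read 'a'  n1⇒n5 (fail-walked)
[45] read 'a'  n5⇒n11  emit P4@[44:45]
[46] read 'c'  n11⇒n6 (fail-walked)  emit P0@[46:46]
[47] read 'a'  n6⇒n5 (fail-walked)
[48] read 'a'  n5⇒n11  emit P4@[47:48]
[49] read 'c'  n11⇒n6 (fail-walked)  emit P0@[49:49]
[50] read 'a'  n6⇒n5 (fail-walked)
[51] read 'c'  n5⇒n6  emit P0@[51:51]
[52] read 'a'  n6⇒n5 (fail-walked)
[53] read 'b'  n5⇒n8
[54] read 'b'  n8⇒n12 (fail-walked)
[55] read 'c'  n12⇒n1 (fail-walked)  emit P0@[55:55]
[56] read 'b'  n1⇒n2
[57] read 'c'  n2⇒n1 (fail-walked)  emit P0@[57:57]
[58] read 'a'  n1⇒n5 (fail-walked)
[59] read 'b'  n5⇒n8
[60] read 'a'  n8⇒n9
[61] read 'a'  n9⇒n10  emit P3@[58:61],P4@[60:61],P5@[59:61]
[62] read 'c'  n10⇒n6 (fail-walked)  emit P0@[62:62]

Matches: [[0,0],[2,4],[3,0],[5,0],[6,2],[10,4],[10,5],[13,0],[14,2],[16,0],[18,0],[19,2],[21,0],[24,1],[24,4],[24,5],[25,0],[26,0],[31,4],[31,5],[32,0],[33,2],[35,1],[35,4],[35,5],[36,4],[37,0],[38,2],[39,0],[42,0],[43,0],[45,4],[46,0],[48,4],[49,0],[51,0],[55,0],[57,0],[61,3],[61,4],[61,5],[62,0]]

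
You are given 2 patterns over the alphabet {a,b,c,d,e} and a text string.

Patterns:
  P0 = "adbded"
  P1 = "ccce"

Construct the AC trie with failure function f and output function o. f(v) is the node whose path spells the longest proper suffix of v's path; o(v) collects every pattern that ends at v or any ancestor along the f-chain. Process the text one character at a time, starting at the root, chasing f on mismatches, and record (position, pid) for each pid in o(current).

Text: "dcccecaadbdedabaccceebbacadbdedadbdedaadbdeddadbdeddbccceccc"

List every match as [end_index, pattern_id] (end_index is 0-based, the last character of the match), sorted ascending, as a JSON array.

Construct AC machine:
Trie (insert patterns):
  n0 'ε': a→1 c→7
  n1 'a': d→2
  n2 'ad': b→3
  n3 'adb': d→4
  n4 'adbd': e→5
  n5 'adbde': d→6
  n6 'adbded': ·  ←P0
  n7 'c': c→8
  n8 'cc': c→9
  n9 'ccc': e→10
  n10 'ccce': ·  ←P1

Failure links (BFS by depth):
  n1('a'): parent n0 fail=0; on 'a' 0 → fail=0;  out ∅∪∅=∅
  n7('c'): parent n0 fail=0; on 'c' 0 → fail=0;  out ∅∪∅=∅
  n2('ad'): parent n1 fail=0; on 'd' 0 → fail=0;  out ∅∪∅=∅
  n8('cc'): parent n7 fail=0; on 'c' 0 → fail=7;  out ∅∪∅=∅
  n3('adb'): parent n2 fail=0; on 'b' 0 → fail=0;  out ∅∪∅=∅
  n9('ccc'): parent n8 fail=7; on 'c' 7 → fail=8;  out ∅∪∅=∅
  n4('adbd'): parent n3 fail=0; on 'd' 0 → fail=0;  out ∅∪∅=∅
  n10('ccce'): parent n9 fail=8; on 'e' 8→7→0 → fail=0;  out {1}∪∅={1}
  n5('adbde'): parent n4 fail=0; on 'e' 0 → fail=0;  out ∅∪∅=∅
  n6('adbded'): parent n5 fail=0; on 'd' 0 → fail=0;  out {0}∪∅={0}

Run:
i=0 'd': node 0→0
i=1 'c': node 0→7
i=2 'c': node 7→8
i=3 'c': node 8→9
i=4 'e': node 9→10  emit P1@[1:4]
i=5 'c': node 10→7 (fail-walked)
i=6 'a': node 7→1 (fail-walked)
i=7 'a': node 1→1 (fail-walked)
i=8 'd': node 1→2
i=9 'b': node 2→3
i=10 'd': node 3→4
i=11 'e': node 4→5
i=12 'd': node 5→6  emit P0@[7:12]
i=13 'a': node 6→1 (fail-walked)
i=14 'b': node 1→0 (fail-walked)
i=15 'a': node 0→1
i=16 'c': node 1→7 (fail-walked)
i=17 'c': node 7→8
i=18 'c': node 8→9
i=19 'e': node 9→10  emit P1@[16:19]
i=20 'e': node 10→0 (fail-walked)
i=21 'b': node 0→0
i=22 'b': node 0→0
i=23 'a': node 0→1
i=24 'c': node 1→7 (fail-walked)
i=25 'a': node 7→1 (fail-walked)
i=26 'd': node 1→2
i=27 'b': node 2→3
i=28 'd': node 3→4
i=29 'e': node 4→5
i=30 'd': node 5→6  emit P0@[25:30]
i=31 'a': node 6→1 (fail-walked)
i=32 'd': node 1→2
i=33 'b': node 2→3
i=34 'd': node 3→4
i=35 'e': node 4→5
i=36 'd': node 5→6  emit P0@[31:36]
i=37 'a': node 6→1 (fail-walked)
i=38 'a': node 1→1 (fail-walked)
i=39 'd': node 1→2
i=40 'b': node 2→3
i=41 'd': node 3→4
i=42 'e': node 4→5
i=43 'd': node 5→6  emit P0@[38:43]
i=44 'd': node 6→0 (fail-walked)
i=45 'a': node 0→1
i=46 'd': node 1→2
i=47 'b': node 2→3
i=48 'd': node 3→4
i=49 'e': node 4→5
i=50 'd': node 5→6  emit P0@[45:50]
i=51 'd': node 6→0 (fail-walked)
i=52 'b': node 0→0
i=53 'c': node 0→7
i=54 'c': node 7→8
i=55 'c': node 8→9
i=56 'e': node 9→10  emit P1@[53:56]
i=57 'c': node 10→7 (fail-walked)
i=58 'c': node 7→8
i=59 'c': node 8→9

Matches: [[4,1],[12,0],[19,1],[30,0],[36,0],[43,0],[50,0],[56,1]]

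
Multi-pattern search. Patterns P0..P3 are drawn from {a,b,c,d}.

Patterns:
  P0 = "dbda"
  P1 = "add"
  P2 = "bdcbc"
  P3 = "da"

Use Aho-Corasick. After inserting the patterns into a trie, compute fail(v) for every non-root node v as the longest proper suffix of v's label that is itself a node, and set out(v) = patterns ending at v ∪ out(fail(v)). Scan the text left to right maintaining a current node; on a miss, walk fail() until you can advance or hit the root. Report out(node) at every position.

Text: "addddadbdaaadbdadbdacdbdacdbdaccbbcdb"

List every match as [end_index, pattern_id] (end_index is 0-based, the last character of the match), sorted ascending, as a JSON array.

Build automaton:
Trie nodes:
  0='ε' goto a→5 b→8 d→1
  1='d' goto a→13 b→2
  2='db' goto d→3
  3='dbd' goto a→4
  4='dbda' goto ·  [P0 ends]
  5='a' goto d→6
  6='ad' goto d→7
  7='add' goto ·  [P1 ends]
  8='b' goto d→9
  9='bd' goto c→10
  10='bdc' goto b→11
  11='bdcb' goto c→12
  12='bdcbc' goto ·  [P2 ends]
  13='da' goto ·  [P3 ends]

BFS fail/out derivation:
  n1('d'): parent n0 fail=0; on 'd' 0 → fail=0;  out ∅∪∅=∅
  n5('a'): parent n0 fail=0; on 'a' 0 → fail=0;  out ∅∪∅=∅
  n8('b'): parent n0 fail=0; on 'b' 0 → fail=0;  out ∅∪∅=∅
  n2('db'): parent n1 fail=0; on 'b' 0 → fail=8;  out ∅∪∅=∅
  n6('ad'): parent n5 fail=0; on 'd' 0 → fail=1;  out ∅∪∅=∅
  n9('bd'): parent n8 fail=0; on 'd' 0 → fail=1;  out ∅∪∅=∅
  n13('da'): parent n1 fail=0; on 'a' 0 → fail=5;  out {3}∪∅={3}
  n3('dbd'): parent n2 fail=8; on 'd' 8 → fail=9;  out ∅∪∅=∅
  n7('add'): parent n6 fail=1; on 'd' 1→0 → fail=1;  out {1}∪∅={1}
  n10('bdc'): parent n9 fail=1; on 'c' 1→0 → fail=0;  out ∅∪∅=∅
  n4('dbda'): parent n3 fail=9; on 'a' 9→1 → fail=13;  out {0}∪{3}={0,3}
  n11('bdcb'): parent n10 fail=0; on 'b' 0 → fail=8;  out ∅∪∅=∅
  n12('bdcbc'): parent n11 fail=8; on 'c' 8→0 → fail=0;  out {2}∪∅={2}

Run:
pos 0 'a': at 5
pos 1 'd': at 6
pos 2 'd': at 7  emit P1@[0:2]
pos 3 'd': at 1 (via fail)
pos 4 'd': at 1 (via fail)
pos 5 'a': at 13  emit P3@[4:5]
pos 6 'd': at 6 (via fail)
pos 7 'b': at 2 (via fail)
pos 8 'd': at 3
pos 9 'a': at 4  emit P0@[6:9],P3@[8:9]
pos 10 'a': at 5 (via fail)
pos 11 'a': at 5 (via fail)
pos 12 'd': at 6
pos 13 'b': at 2 (via fail)
pos 14 'd': at 3
pos 15 'a': at 4  emit P0@[12:15],P3@[14:15]
pos 16 'd': at 6 (via fail)
pos 17 'b': at 2 (via fail)
pos 18 'd': at 3
pos 19 'a': at 4  emit P0@[16:19],P3@[18:19]
pos 20 'c': at 0 (via fail)
pos 21 'd': at 1
pos 22 'b': at 2
pos 23 'd': at 3
pos 24 'a': at 4  emit P0@[21:24],P3@[23:24]
pos 25 'c': at 0 (via fail)
pos 26 'd': at 1
pos 27 'b': at 2
pos 28 'd': at 3
pos 29 'a': at 4  emit P0@[26:29],P3@[28:29]
pos 30 'c': at 0 (via fail)
pos 31 'c': at 0
pos 32 'b': at 8
pos 33 'b': at 8 (via fail)
pos 34 'c': at 0 (via fail)
pos 35 'd': at 1
pos 36 'b': at 2

All matches (sorted): [[2,1],[5,3],[9,0],[9,3],[15,0],[15,3],[19,0],[19,3],[24,0],[24,3],[29,0],[29,3]]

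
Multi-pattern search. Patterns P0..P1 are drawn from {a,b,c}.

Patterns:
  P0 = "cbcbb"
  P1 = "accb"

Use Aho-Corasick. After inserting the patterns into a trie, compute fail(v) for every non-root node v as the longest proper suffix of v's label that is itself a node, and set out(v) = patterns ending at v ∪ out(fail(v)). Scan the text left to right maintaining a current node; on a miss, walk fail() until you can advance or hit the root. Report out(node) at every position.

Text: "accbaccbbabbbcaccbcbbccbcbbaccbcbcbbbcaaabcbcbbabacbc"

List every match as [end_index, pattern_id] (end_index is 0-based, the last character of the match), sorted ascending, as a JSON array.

Build:
Trie nodes:
  n0 'ε': a→6 c→1
  n1 'c': b→2
  n2 'cb': c→3
  n3 'cbc': b→4
  n4 'cbcb': b→5
  n5 'cbcbb': ·  ←P0
  n6 'a': c→7
  n7 'ac': c→8
  n8 'acc': b→9
  n9 'accb': ·  ←P1

Failure links (BFS by depth):
  n1('c'): parent n0 fail=0; on 'c' 0 → fail=0;  out ∅∪∅=∅
  n6('a'): parent n0 fail=0; on 'a' 0 → fail=0;  out ∅∪∅=∅
  n2('cb'): parent n1 fail=0; on 'b' 0 → fail=0;  out ∅∪∅=∅
  n7('ac'): parent n6 fail=0; on 'c' 0 → fail=1;  out ∅∪∅=∅
  n3('cbc'): parent n2 fail=0; on 'c' 0 → fail=1;  out ∅∪∅=∅
  n8('acc'): parent n7 fail=1; on 'c' 1→0 → fail=1;  out ∅∪∅=∅
  n4('cbcb'): parent n3 fail=1; on 'b' 1 → fail=2;  out ∅∪∅=∅
  n9('accb'): parent n8 fail=1; on 'b' 1 → fail=2;  out {1}∪∅={1}
  n5('cbcbb'): parent n4 fail=2; on 'b' 2→0 → fail=0;  out {0}∪∅={0}

Run:
i=0 'a': node 0→6
i=1 'c': node 6→7
i=2 'c': node 7→8
i=3 'b': node 8→9  emit P1@[0:3]
i=4 'a': node 9→6 (fail-walked)
i=5 'c': node 6→7
i=6 'c': node 7→8
i=7 'b': node 8→9  emit P1@[4:7]
i=8 'b': node 9→0 (fail-walked)
i=9 'a': node 0→6
i=10 'b': node 6→0 (fail-walked)
i=11 'b': node 0→0
i=12 'b': node 0→0
i=13 'c': node 0→1
i=14 'a': node 1→6 (fail-walked)
i=15 'c': node 6→7
i=16 'c': node 7→8
i=17 'b': node 8→9  emit P1@[14:17]
i=18 'c': node 9→3 (fail-walked)
i=19 'b': node 3→4
i=20 'b': node 4→5  emit P0@[16:20]
i=21 'c': node 5→1 (fail-walked)
i=22 'c': node 1→1 (fail-walked)
i=23 'b': node 1→2
i=24 'c': node 2→3
i=25 'b': node 3→4
i=26 'b': node 4→5  emit P0@[22:26]
i=27 'a': node 5→6 (fail-walked)
i=28 'c': node 6→7
i=29 'c': node 7→8
i=30 'b': node 8→9  emit P1@[27:30]
i=31 'c': node 9→3 (fail-walked)
i=32 'b': node 3→4
i=33 'c': node 4→3 (fail-walked)
i=34 'b': node 3→4
i=35 'b': node 4→5  emit P0@[31:35]
i=36 'b': node 5→0 (fail-walked)
i=37 'c': node 0→1
i=38 'a': node 1→6 (fail-walked)
i=39 'a': node 6→6 (fail-walked)
i=40 'a': node 6→6 (fail-walked)
i=41 'b': node 6→0 (fail-walked)
i=42 'c': node 0→1
i=43 'b': node 1→2
i=44 'c': node 2→3
i=45 'b': node 3→4
i=46 'b': node 4→5  emit P0@[42:46]
i=47 'a': node 5→6 (fail-walked)
i=48 'b': node 6→0 (fail-walked)
i=49 'a': node 0→6
i=50 'c': node 6→7
i=51 'b': node 7→2 (fail-walked)
i=52 'c': node 2→3

Result: [[3,1],[7,1],[17,1],[20,0],[26,0],[30,1],[35,0],[46,0]]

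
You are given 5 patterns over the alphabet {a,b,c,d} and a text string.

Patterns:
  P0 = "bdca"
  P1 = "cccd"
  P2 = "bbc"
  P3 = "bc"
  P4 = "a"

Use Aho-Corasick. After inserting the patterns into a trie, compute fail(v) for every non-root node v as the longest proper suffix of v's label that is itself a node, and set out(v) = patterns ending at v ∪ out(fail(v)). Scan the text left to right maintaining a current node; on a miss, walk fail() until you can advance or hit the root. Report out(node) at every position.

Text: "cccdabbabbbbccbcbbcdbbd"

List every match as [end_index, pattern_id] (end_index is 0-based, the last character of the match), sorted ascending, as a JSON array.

Construct AC machine:
Trie (insert patterns):
  n0 'ε': a→12 b→1 c→5
  n1 'b': b→9 c→11 d→2
  n2 'bd': c→3
  n3 'bdc': a→4
  n4 'bdca': ·  ←P0
  n5 'c': c→6
  n6 'cc': c→7
  n7 'ccc': d→8
  n8 'cccd': ·  ←P1
  n9 'bb': c→10
  n10 'bbc': ·  ←P2
  n11 'bc': ·  ←P3
  n12 'a': ·  ←P4

Failure links (BFS by depth):
  n1('b'): parent n0 fail=0; on 'b' 0 → fail=0;  out ∅∪∅=∅
  n5('c'): parent n0 fail=0; on 'c' 0 → fail=0;  out ∅∪∅=∅
  n12('a'): parent n0 fail=0; on 'a' 0 → fail=0;  out {4}∪∅={4}
  n2('bd'): parent n1 fail=0; on 'd' 0 → fail=0;  out ∅∪∅=∅
  n6('cc'): parent n5 fail=0; on 'c' 0 → fail=5;  out ∅∪∅=∅
  n9('bb'): parent n1 fail=0; on 'b' 0 → fail=1;  out ∅∪∅=∅
  n11('bc'): parent n1 fail=0; on 'c' 0 → fail=5;  out {3}∪∅={3}
  n3('bdc'): parent n2 fail=0; on 'c' 0 → fail=5;  out ∅∪∅=∅
  n7('ccc'): parent n6 fail=5; on 'c' 5 → fail=6;  out ∅∪∅=∅
  n10('bbc'): parent n9 fail=1; on 'c' 1 → fail=11;  out {2}∪{3}={2,3}
  n4('bdca'): parent n3 fail=5; on 'a' 5→0 → fail=12;  out {0}∪{4}={0,4}
  n8('cccd'): parent n7 fail=6; on 'd' 6→5→0 → fail=0;  out {1}∪∅={1}

Text stream:
pos 0 'c': at 5
pos 1 'c': at 6
pos 2 'c': at 7
pos 3 'd': at 8  → match P1@[0:3]
pos 4 'a': at 12 (via fail)  → match P4@[4:4]
pos 5 'b': at 1 (via fail)
pos 6 'b': at 9
pos 7 'a': at 12 (via fail)  → match P4@[7:7]
pos 8 'b': at 1 (via fail)
pos 9 'b': at 9
pos 10 'b': at 9 (via fail)
pos 11 'b': at 9 (via fail)
pos 12 'c': at 10  → match P2@[10:12],P3@[11:12]
pos 13 'c': at 6 (via fail)
pos 14 'b': at 1 (via fail)
pos 15 'c': at 11  → match P3@[14:15]
pos 16 'b': at 1 (via fail)
pos 17 'b': at 9
pos 18 'c': at 10  → match P2@[16:18],P3@[17:18]
pos 19 'd': at 0 (via fail)
pos 20 'b': at 1
pos 21 'b': at 9
pos 22 'd': at 2 (via fail)

Matches: [[3,1],[4,4],[7,4],[12,2],[12,3],[15,3],[18,2],[18,3]]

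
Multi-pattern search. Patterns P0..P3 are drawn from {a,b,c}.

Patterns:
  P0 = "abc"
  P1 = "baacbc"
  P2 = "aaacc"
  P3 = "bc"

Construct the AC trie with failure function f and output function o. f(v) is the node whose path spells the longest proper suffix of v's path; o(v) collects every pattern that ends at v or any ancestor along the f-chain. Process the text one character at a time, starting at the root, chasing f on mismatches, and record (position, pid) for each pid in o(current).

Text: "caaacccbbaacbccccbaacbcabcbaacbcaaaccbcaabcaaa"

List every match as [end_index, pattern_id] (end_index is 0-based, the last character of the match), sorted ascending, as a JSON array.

Construct AC machine:
Trie (insert patterns):
  n0 'ε': a→1 b→4
  n1 'a': a→10 b→2
  n2 'ab': c→3
  n3 'abc': ·  [P0 ends]
  n4 'b': a→5 c→14
  n5 'ba': a→6
  n6 'baa': c→7
  n7 'baac': b→8
  n8 'baacb': c→9
  n9 'baacbc': ·  [P1 ends]
  n10 'aa': a→11
  n11 'aaa': c→12
  n12 'aaac': c→13
  n13 'aaacc': ·  [P2 ends]
  n14 'bc': ·  [P3 ends]

BFS fail/out derivation:
  fail(1) 'a': from fail(0)=0 chase 'a': 0 ⇒ 0;  out=∅∪out(0)=∅
  fail(4) 'b': from fail(0)=0 chase 'b': 0 ⇒ 0;  out=∅∪out(0)=∅
  fail(2) 'ab': from fail(1)=0 chase 'b': 0 ⇒ 4;  out=∅∪out(4)=∅
  fail(5) 'ba': from fail(4)=0 chase 'a': 0 ⇒ 1;  out=∅∪out(1)=∅
  fail(10) 'aa': from fail(1)=0 chase 'a': 0 ⇒ 1;  out=∅∪out(1)=∅
  fail(14) 'bc': from fail(4)=0 chase 'c': 0 ⇒ 0;  out={3}∪out(0)={3}
  fail(3) 'abc': from fail(2)=4 chase 'c': 4 ⇒ 14;  out={0}∪out(14)={0,3}
  fail(6) 'baa': from fail(5)=1 chase 'a': 1 ⇒ 10;  out=∅∪out(10)=∅
  fail(11) 'aaa': from fail(10)=1 chase 'a': 1 ⇒ 10;  out=∅∪out(10)=∅
  fail(7) 'baac': from fail(6)=10 chase 'c': 10→1→0 ⇒ 0;  out=∅∪out(0)=∅
  fail(12) 'aaac': from fail(11)=10 chase 'c': 10→1→0 ⇒ 0;  out=∅∪out(0)=∅
  fail(8) 'baacb': from fail(7)=0 chase 'b': 0 ⇒ 4;  out=∅∪out(4)=∅
  fail(13) 'aaacc': from fail(12)=0 chase 'c': 0 ⇒ 0;  out={2}∪out(0)={2}
  fail(9) 'baacbc': from fail(8)=4 chase 'c': 4 ⇒ 14;  out={1}∪out(14)={1,3}

Run:
i=0 'c': node 0→0
i=1 'a': node 0→1
i=2 'a': node 1→10
i=3 'a': node 10→11
i=4 'c': node 11→12
i=5 'c': node 12→13  → match P2@[1:5]
i=6 'c': node 13→0 ·f
i=7 'b': node 0→4
i=8 'b': node 4→4 ·f
i=9 'a': node 4→5
i=10 'a': node 5→6
i=11 'c': node 6→7
i=12 'b': node 7→8
i=13 'c': node 8→9  → match P1@[8:13],P3@[12:13]
i=14 'c': node 9→0 ·f
i=15 'c': node 0→0
i=16 'c': node 0→0
i=17 'b': node 0→4
i=18 'a': node 4→5
i=19 'a': node 5→6
i=20 'c': node 6→7
i=21 'b': node 7→8
i=22 'c': node 8→9  → match P1@[17:22],P3@[21:22]
i=23 'a': node 9→1 ·f
i=24 'b': node 1→2
i=25 'c': node 2→3  → match P0@[23:25],P3@[24:25]
i=26 'b': node 3→4 ·f
i=27 'a': node 4→5
i=28 'a': node 5→6
i=29 'c': node 6→7
i=30 'b': node 7→8
i=31 'c': node 8→9  → match P1@[26:31],P3@[30:31]
i=32 'a': node 9→1 ·f
i=33 'a': node 1→10
i=34 'a': node 10→11
i=35 'c': node 11→12
i=36 'c': node 12→13  → match P2@[32:36]
i=37 'b': node 13→4 ·f
i=38 'c': node 4→14  → match P3@[37:38]
i=39 'a': node 14→1 ·f
i=40 'a': node 1→10
i=41 'b': node 10→2 ·f
i=42 'c': node 2→3  → match P0@[40:42],P3@[41:42]
i=43 'a': node 3→1 ·f
i=44 'a': node 1→10
i=45 'a': node 10→11

Result: [[5,2],[13,1],[13,3],[22,1],[22,3],[25,0],[25,3],[31,1],[31,3],[36,2],[38,3],[42,0],[42,3]]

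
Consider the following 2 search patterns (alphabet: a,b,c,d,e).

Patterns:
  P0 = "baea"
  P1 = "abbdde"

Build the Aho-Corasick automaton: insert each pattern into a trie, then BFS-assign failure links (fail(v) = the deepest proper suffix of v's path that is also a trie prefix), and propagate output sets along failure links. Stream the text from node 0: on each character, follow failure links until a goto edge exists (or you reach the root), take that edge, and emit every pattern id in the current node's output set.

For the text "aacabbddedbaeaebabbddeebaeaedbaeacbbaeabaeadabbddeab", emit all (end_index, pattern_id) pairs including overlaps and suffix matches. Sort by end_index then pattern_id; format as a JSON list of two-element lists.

Build:
Trie nodes:
  0='ε' goto a→5 b→1
  1='b' goto a→2
  2='ba' goto e→3
  3='bae' goto a→4
  4='baea' goto ·  [P0 ends]
  5='a' goto b→6
  6='ab' goto b→7
  7='abb' goto d→8
  8='abbd' goto d→9
  9='abbdd' goto e→10
  10='abbdde' goto ·  [P1 ends]

Failure links (BFS by depth):
  fail(1) 'b': from fail(0)=0 chase 'b': 0 ⇒ 0;  out=∅∪out(0)=∅
  fail(5) 'a': from fail(0)=0 chase 'a': 0 ⇒ 0;  out=∅∪out(0)=∅
  fail(2) 'ba': from fail(1)=0 chase 'a': 0 ⇒ 5;  out=∅∪out(5)=∅
  fail(6) 'ab': from fail(5)=0 chase 'b': 0 ⇒ 1;  out=∅∪out(1)=∅
  fail(3) 'bae': from fail(2)=5 chase 'e': 5→0 ⇒ 0;  out=∅∪out(0)=∅
  fail(7) 'abb': from fail(6)=1 chase 'b': 1→0 ⇒ 1;  out=∅∪out(1)=∅
  fail(4) 'baea': from fail(3)=0 chase 'a': 0 ⇒ 5;  out={0}∪out(5)={0}
  fail(8) 'abbd': from fail(7)=1 chase 'd': 1→0 ⇒ 0;  out=∅∪out(0)=∅
  fail(9) 'abbdd': from fail(8)=0 chase 'd': 0 ⇒ 0;  out=∅∪out(0)=∅
  fail(10) 'abbdde': from fail(9)=0 chase 'e': 0 ⇒ 0;  out={1}∪out(0)={1}

Run:
i=0 'a': node 0→5
i=1 'a': node 5→5 (via fail)
i=2 'c': node 5→0 (via fail)
i=3 'a': node 0→5
i=4 'b': node 5→6
i=5 'b': node 6→7
i=6 'd': node 7→8
i=7 'd': node 8→9
i=8 'e': node 9→10  emit P1@[3:8]
i=9 'd': node 10→0 (via fail)
i=10 'b': node 0→1
i=11 'a': node 1→2
i=12 'e': node 2→3
i=13 'a': node 3→4  emit P0@[10:13]
i=14 'e': node 4→0 (via fail)
i=15 'b': node 0→1
i=16 'a': node 1→2
i=17 'b': node 2→6 (via fail)
i=18 'b': node 6→7
i=19 'd': node 7→8
i=20 'd': node 8→9
i=21 'e': node 9→10  emit P1@[16:21]
i=22 'e': node 10→0 (via fail)
i=23 'b': node 0→1
i=24 'a': node 1→2
i=25 'e': node 2→3
i=26 'a': node 3→4  emit P0@[23:26]
i=27 'e': node 4→0 (via fail)
i=28 'd': node 0→0
i=29 'b': node 0→1
i=30 'a': node 1→2
i=31 'e': node 2→3
i=32 'a': node 3→4  emit P0@[29:32]
i=33 'c': node 4→0 (via fail)
i=34 'b': node 0→1
i=35 'b': node 1→1 (via fail)
i=36 'a': node 1→2
i=37 'e': node 2→3
i=38 'a': node 3→4  emit P0@[35:38]
i=39 'b': node 4→6 (via fail)
i=40 'a': node 6→2 (via fail)
i=41 'e': node 2→3
i=42 'a': node 3→4  emit P0@[39:42]
i=43 'd': node 4→0 (via fail)
i=44 'a': node 0→5
i=45 'b': node 5→6
i=46 'b': node 6→7
i=47 'd': node 7→8
i=48 'd': node 8→9
i=49 'e': node 9→10  emit P1@[44:49]
i=50 'a': node 10→5 (via fail)
i=51 'b': node 5→6

All matches (sorted): [[8,1],[13,0],[21,1],[26,0],[32,0],[38,0],[42,0],[49,1]]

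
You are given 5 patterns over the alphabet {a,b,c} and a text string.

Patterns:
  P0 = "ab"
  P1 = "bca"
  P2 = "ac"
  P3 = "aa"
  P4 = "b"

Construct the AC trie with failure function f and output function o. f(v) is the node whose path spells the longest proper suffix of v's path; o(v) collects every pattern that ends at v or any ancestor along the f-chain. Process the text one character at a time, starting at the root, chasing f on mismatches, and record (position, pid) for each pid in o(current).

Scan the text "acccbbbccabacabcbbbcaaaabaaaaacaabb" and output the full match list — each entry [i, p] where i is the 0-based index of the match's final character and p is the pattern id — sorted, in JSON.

Construct AC machine:
Trie nodes:
  0='ε' goto a→1 b→3
  1='a' goto a→7 b→2 c→6
  2='ab' goto ·  [P0 ends]
  3='b' goto c→4  [P4 ends]
  4='bc' goto a→5
  5='bca' goto ·  [P1 ends]
  6='ac' goto ·  [P2 ends]
  7='aa' goto ·  [P3 ends]

BFS fail/out derivation:
  n1('a'): parent n0 fail=0; on 'a' 0 → fail=0;  out ∅∪∅=∅
  n3('b'): parent n0 fail=0; on 'b' 0 → fail=0;  out {4}∪∅={4}
  n2('ab'): parent n1 fail=0; on 'b' 0 → fail=3;  out {0}∪{4}={0,4}
  n4('bc'): parent n3 fail=0; on 'c' 0 → fail=0;  out ∅∪∅=∅
  n6('ac'): parent n1 fail=0; on 'c' 0 → fail=0;  out {2}∪∅={2}
  n7('aa'): parent n1 fail=0; on 'a' 0 → fail=1;  out {3}∪∅={3}
  n5('bca'): parent n4 fail=0; on 'a' 0 → fail=1;  out {1}∪∅={1}

Text stream:
[0] read 'a'  n0⇒n1
[1] read 'c'  n1⇒n6  ** P2@[0:1]
[2] read 'c'  n6⇒n0 ·f
[3] read 'c'  n0⇒n0
[4] read 'b'  n0⇒n3  ** P4@[4:4]
[5] read 'b'  n3⇒n3 ·f  ** P4@[5:5]
[6] read 'b'  n3⇒n3 ·f  ** P4@[6:6]
[7] read 'c'  n3⇒n4
[8] read 'c'  n4⇒n0 ·f
[9] read 'a'  n0⇒n1
[10] read 'b'  n1⇒n2  ** P0@[9:10],P4@[10:10]
[11] read 'a'  n2⇒n1 ·f
[12] read 'c'  n1⇒n6  ** P2@[11:12]
[13] read 'a'  n6⇒n1 ·f
[14] read 'b'  n1⇒n2  ** P0@[13:14],P4@[14:14]
[15] read 'c'  n2⇒n4 ·f
[16] read 'b'  n4⇒n3 ·f  ** P4@[16:16]
[17] read 'b'  n3⇒n3 ·f  ** P4@[17:17]
[18] read 'b'  n3⇒n3 ·f  ** P4@[18:18]
[19] read 'c'  n3⇒n4
[20] read 'a'  n4⇒n5  ** P1@[18:20]
[21] read 'a'  n5⇒n7 ·f  ** P3@[20:21]
[22] read 'a'  n7⇒n7 ·f  ** P3@[21:22]
[23] read 'a'  n7⇒n7 ·f  ** P3@[22:23]
[24] read 'b'  n7⇒n2 ·f  ** P0@[23:24],P4@[24:24]
[25] read 'a'  n2⇒n1 ·f
[26] read 'a'  n1⇒n7  ** P3@[25:26]
[27] read 'a'  n7⇒n7 ·f  ** P3@[26:27]
[28] read 'a'  n7⇒n7 ·f  ** P3@[27:28]
[29] read 'a'  n7⇒n7 ·f  ** P3@[28:29]
[30] read 'c'  n7⇒n6 ·f  ** P2@[29:30]
[31] read 'a'  n6⇒n1 ·f
[32] read 'a'  n1⇒n7  ** P3@[31:32]
[33] read 'b'  n7⇒n2 ·f  ** P0@[32:33],P4@[33:33]
[34] read 'b'  n2⇒n3 ·f  ** P4@[34:34]

Matches: [[1,2],[4,4],[5,4],[6,4],[10,0],[10,4],[12,2],[14,0],[14,4],[16,4],[17,4],[18,4],[20,1],[21,3],[22,3],[23,3],[24,0],[24,4],[26,3],[27,3],[28,3],[29,3],[30,2],[32,3],[33,0],[33,4],[34,4]]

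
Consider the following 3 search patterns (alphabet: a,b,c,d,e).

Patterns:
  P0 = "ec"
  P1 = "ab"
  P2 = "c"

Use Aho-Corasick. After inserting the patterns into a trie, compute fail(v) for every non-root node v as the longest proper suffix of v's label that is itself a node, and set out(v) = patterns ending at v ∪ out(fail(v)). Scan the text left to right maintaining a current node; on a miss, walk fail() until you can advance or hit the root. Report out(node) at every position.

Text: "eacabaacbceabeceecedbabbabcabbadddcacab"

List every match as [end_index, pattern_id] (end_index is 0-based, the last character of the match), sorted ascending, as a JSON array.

Build:
Trie (insert patterns):
  n0 'ε': a→3 c→5 e→1
  n1 'e': c→2
  n2 'ec': ·  ←P0
  n3 'a': b→4
  n4 'ab': ·  ←P1
  n5 'c': ·  ←P2

Failure links (BFS by depth):
  fail(1) 'e': from fail(0)=0 chase 'e': 0 ⇒ 0;  out=∅∪out(0)=∅
  fail(3) 'a': from fail(0)=0 chase 'a': 0 ⇒ 0;  out=∅∪out(0)=∅
  fail(5) 'c': from fail(0)=0 chase 'c': 0 ⇒ 0;  out={2}∪out(0)={2}
  fail(2) 'ec': from fail(1)=0 chase 'c': 0 ⇒ 5;  out={0}∪out(5)={0,2}
  fail(4) 'ab': from fail(3)=0 chase 'b': 0 ⇒ 0;  out={1}∪out(0)={1}

Text stream:
i=0 'e': node 0→1
i=1 'a': node 1→3 ·f
i=2 'c': node 3→5 ·f  emit P2@[2:2]
i=3 'a': node 5→3 ·f
i=4 'b': node 3→4  emit P1@[3:4]
i=5 'a': node 4→3 ·f
i=6 'a': node 3→3 ·f
i=7 'c': node 3→5 ·f  emit P2@[7:7]
i=8 'b': node 5→0 ·f
i=9 'c': node 0→5  emit P2@[9:9]
i=10 'e': node 5→1 ·f
i=11 'a': node 1→3 ·f
i=12 'b': node 3→4  emit P1@[11:12]
i=13 'e': node 4→1 ·f
i=14 'c': node 1→2  emit P0@[13:14],P2@[14:14]
i=15 'e': node 2→1 ·f
i=16 'e': node 1→1 ·f
i=17 'c': node 1→2  emit P0@[16:17],P2@[17:17]
i=18 'e': node 2→1 ·f
i=19 'd': node 1→0 ·f
i=20 'b': node 0→0
i=21 'a': node 0→3
i=22 'b': node 3→4  emit P1@[21:22]
i=23 'b': node 4→0 ·f
i=24 'a': node 0→3
i=25 'b': node 3→4  emit P1@[24:25]
i=26 'c': node 4→5 ·f  emit P2@[26:26]
i=27 'a': node 5→3 ·f
i=28 'b': node 3→4  emit P1@[27:28]
i=29 'b': node 4→0 ·f
i=30 'a': node 0→3
i=31 'd': node 3→0 ·f
i=32 'd': node 0→0
i=33 'd': node 0→0
i=34 'c': node 0→5  emit P2@[34:34]
i=35 'a': node 5→3 ·f
i=36 'c': node 3→5 ·f  emit P2@[36:36]
i=37 'a': node 5→3 ·f
i=38 'b': node 3→4  emit P1@[37:38]

All matches (sorted): [[2,2],[4,1],[7,2],[9,2],[12,1],[14,0],[14,2],[17,0],[17,2],[22,1],[25,1],[26,2],[28,1],[34,2],[36,2],[38,1]]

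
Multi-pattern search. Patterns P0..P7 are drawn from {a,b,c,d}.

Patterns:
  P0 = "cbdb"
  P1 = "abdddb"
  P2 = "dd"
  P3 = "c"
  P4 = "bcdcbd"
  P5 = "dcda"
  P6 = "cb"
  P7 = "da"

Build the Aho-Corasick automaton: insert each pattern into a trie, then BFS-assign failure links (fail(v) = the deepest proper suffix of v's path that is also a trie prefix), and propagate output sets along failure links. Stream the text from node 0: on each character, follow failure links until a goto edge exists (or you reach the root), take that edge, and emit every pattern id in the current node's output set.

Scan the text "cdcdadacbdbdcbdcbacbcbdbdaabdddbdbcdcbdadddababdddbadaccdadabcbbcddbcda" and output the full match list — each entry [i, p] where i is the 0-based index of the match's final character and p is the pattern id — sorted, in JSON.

Build automaton:
Trie (insert patterns):
  n0 'ε': a→5 b→13 c→1 d→11
  n1 'c': b→2  ←P3
  n2 'cb': d→3  ←P6
  n3 'cbd': b→4
  n4 'cbdb': ·  ←P0
  n5 'a': b→6
  n6 'ab': d→7
  n7 'abd': d→8
  n8 'abdd': d→9
  n9 'abddd': b→10
  n10 'abdddb': ·  ←P1
  n11 'd': a→22 c→19 d→12
  n12 'dd': ·  ←P2
  n13 'b': c→14
  n14 'bc': d→15
  n15 'bcd': c→16
  n16 'bcdc': b→17
  n17 'bcdcb': d→18
  n18 'bcdcbd': ·  ←P4
  n19 'dc': d→20
  n20 'dcd': a→21
  n21 'dcda': ·  ←P5
  n22 'da': ·  ←P7

Failure links (BFS by depth):
  n1('c'): parent n0 fail=0; on 'c' 0 → fail=0;  out {3}∪∅={3}
  n5('a'): parent n0 fail=0; on 'a' 0 → fail=0;  out ∅∪∅=∅
  n11('d'): parent n0 fail=0; on 'd' 0 → fail=0;  out ∅∪∅=∅
  n13('b'): parent n0 fail=0; on 'b' 0 → fail=0;  out ∅∪∅=∅
  n2('cb'): parent n1 fail=0; on 'b' 0 → fail=13;  out {6}∪∅={6}
  n6('ab'): parent n5 fail=0; on 'b' 0 → fail=13;  out ∅∪∅=∅
  n12('dd'): parent n11 fail=0; on 'd' 0 → fail=11;  out {2}∪∅={2}
  n14('bc'): parent n13 fail=0; on 'c' 0 → fail=1;  out ∅∪{3}={3}
  n19('dc'): parent n11 fail=0; on 'c' 0 → fail=1;  out ∅∪{3}={3}
  n22('da'): parent n11 fail=0; on 'a' 0 → fail=5;  out {7}∪∅={7}
  n3('cbd'): parent n2 fail=13; on 'd' 13→0 → fail=11;  out ∅∪∅=∅
  n7('abd'): parent n6 fail=13; on 'd' 13→0 → fail=11;  out ∅∪∅=∅
  n15('bcd'): parent n14 fail=1; on 'd' 1→0 → fail=11;  out ∅∪∅=∅
  n20('dcd'): parent n19 fail=1; on 'd' 1→0 → fail=11;  out ∅∪∅=∅
  n4('cbdb'): parent n3 fail=11; on 'b' 11→0 → fail=13;  out {0}∪∅={0}
  n8('abdd'): parent n7 fail=11; on 'd' 11 → fail=12;  out ∅∪{2}={2}
  n16('bcdc'): parent n15 fail=11; on 'c' 11 → fail=19;  out ∅∪{3}={3}
  n21('dcda'): parent n20 fail=11; on 'a' 11 → fail=22;  out {5}∪{7}={5,7}
  n9('abddd'): parent n8 fail=12; on 'd' 12→11 → fail=12;  out ∅∪{2}={2}
  n17('bcdcb'): parent n16 fail=19; on 'b' 19→1 → fail=2;  out ∅∪{6}={6}
  n10('abdddb'): parent n9 fail=12; on 'b' 12→11→0 → fail=13;  out {1}∪∅={1}
  n18('bcdcbd'): parent n17 fail=2; on 'd' 2 → fail=3;  out {4}∪∅={4}

Run:
i=0 'c': node 0→1  → match P3@[0:0]
i=1 'd': node 1→11 (via fail)
i=2 'c': node 11→19  → match P3@[2:2]
i=3 'd': node 19→20
i=4 'a': node 20→21  → match P5@[1:4],P7@[3:4]
i=5 'd': node 21→11 (via fail)
i=6 'a': node 11→22  → match P7@[5:6]
i=7 'c': node 22→1 (via fail)  → match P3@[7:7]
i=8 'b': node 1→2  → match P6@[7:8]
i=9 'd': node 2→3
i=10 'b': node 3→4  → match P0@[7:10]
i=11 'd': node 4→11 (via fail)
i=12 'c': node 11→19  → match P3@[12:12]
i=13 'b': node 19→2 (via fail)  → match P6@[12:13]
i=14 'd': node 2→3
i=15 'c': node 3→19 (via fail)  → match P3@[15:15]
i=16 'b': node 19→2 (via fail)  → match P6@[15:16]
i=17 'a': node 2→5 (via fail)
i=18 'c': node 5→1 (via fail)  → match P3@[18:18]
i=19 'b': node 1→2  → match P6@[18:19]
i=20 'c': node 2→14 (via fail)  → match P3@[20:20]
i=21 'b': node 14→2 (via fail)  → match P6@[20:21]
i=22 'd': node 2→3
i=23 'b': node 3→4  → match P0@[20:23]
i=24 'd': node 4→11 (via fail)
i=25 'a': node 11→22  → match P7@[24:25]
i=26 'a': node 22→5 (via fail)
i=27 'b': node 5→6
i=28 'd': node 6→7
i=29 'd': node 7→8  → match P2@[28:29]
i=30 'd': node 8→9  → match P2@[29:30]
i=31 'b': node 9→10  → match P1@[26:31]
i=32 'd': node 10→11 (via fail)
i=33 'b': node 11→13 (via fail)
i=34 'c': node 13→14  → match P3@[34:34]
i=35 'd': node 14→15
i=36 'c': node 15→16  → match P3@[36:36]
i=37 'b': node 16→17  → match P6@[36:37]
i=38 'd': node 17→18  → match P4@[33:38]
i=39 'a': node 18→22 (via fail)  → match P7@[38:39]
i=40 'd': node 22→11 (via fail)
i=41 'd': node 11→12  → match P2@[40:41]
i=42 'd': node 12→12 (via fail)  → match P2@[41:42]
i=43 'a': node 12→22 (via fail)  → match P7@[42:43]
i=44 'b': node 22→6 (via fail)
i=45 'a': node 6→5 (via fail)
i=46 'b': node 5→6
i=47 'd': node 6→7
i=48 'd': node 7→8  → match P2@[47:48]
i=49 'd': node 8→9  → match P2@[48:49]
i=50 'b': node 9→10  → match P1@[45:50]
i=51 'a': node 10→5 (via fail)
i=52 'd': node 5→11 (via fail)
i=53 'a': node 11→22  → match P7@[52:53]
i=54 'c': node 22→1 (via fail)  → match P3@[54:54]
i=55 'c': node 1→1 (via fail)  → match P3@[55:55]
i=56 'd': node 1→11 (via fail)
i=57 'a': node 11→22  → match P7@[56:57]
i=58 'd': node 22→11 (via fail)
i=59 'a': node 11→22  → match P7@[58:59]
i=60 'b': node 22→6 (via fail)
i=61 'c': node 6→14 (via fail)  → match P3@[61:61]
i=62 'b': node 14→2 (via fail)  → match P6@[61:62]
i=63 'b': node 2→13 (via fail)
i=64 'c': node 13→14  → match P3@[64:64]
i=65 'd': node 14→15
i=66 'd': node 15→12 (via fail)  → match P2@[65:66]
i=67 'b': node 12→13 (via fail)
i=68 'c': node 13→14  → match P3@[68:68]
i=69 'd': node 14→15
i=70 'a': node 15→22 (via fail)  → match P7@[69:70]

All matches (sorted): [[0,3],[2,3],[4,5],[4,7],[6,7],[7,3],[8,6],[10,0],[12,3],[13,6],[15,3],[16,6],[18,3],[19,6],[20,3],[21,6],[23,0],[25,7],[29,2],[30,2],[31,1],[34,3],[36,3],[37,6],[38,4],[39,7],[41,2],[42,2],[43,7],[48,2],[49,2],[50,1],[53,7],[54,3],[55,3],[57,7],[59,7],[61,3],[62,6],[64,3],[66,2],[68,3],[70,7]]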